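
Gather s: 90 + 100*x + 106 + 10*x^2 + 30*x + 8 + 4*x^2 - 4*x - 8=14*x^2 + 126*x + 196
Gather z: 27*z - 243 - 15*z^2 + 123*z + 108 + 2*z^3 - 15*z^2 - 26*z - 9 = 2*z^3 - 30*z^2 + 124*z - 144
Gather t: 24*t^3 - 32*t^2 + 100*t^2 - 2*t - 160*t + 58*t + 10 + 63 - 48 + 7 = 24*t^3 + 68*t^2 - 104*t + 32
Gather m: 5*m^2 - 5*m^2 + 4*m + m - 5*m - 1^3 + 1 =0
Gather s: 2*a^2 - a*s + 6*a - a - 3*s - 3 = 2*a^2 + 5*a + s*(-a - 3) - 3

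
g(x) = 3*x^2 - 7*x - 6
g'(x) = 6*x - 7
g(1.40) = -9.92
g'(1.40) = 1.40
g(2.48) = -4.91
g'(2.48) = 7.88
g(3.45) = 5.56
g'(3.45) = 13.70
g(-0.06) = -5.57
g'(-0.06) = -7.36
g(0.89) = -9.85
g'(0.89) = -1.66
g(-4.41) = 83.21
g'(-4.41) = -33.46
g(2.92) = -0.86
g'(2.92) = 10.52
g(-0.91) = 2.85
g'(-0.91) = -12.46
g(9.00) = 174.00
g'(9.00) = 47.00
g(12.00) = 342.00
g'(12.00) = 65.00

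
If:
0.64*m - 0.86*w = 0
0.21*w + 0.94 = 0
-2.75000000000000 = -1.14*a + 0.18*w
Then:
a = 1.71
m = -6.01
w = -4.48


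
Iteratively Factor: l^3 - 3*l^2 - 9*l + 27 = (l - 3)*(l^2 - 9) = (l - 3)^2*(l + 3)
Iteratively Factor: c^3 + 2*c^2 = (c)*(c^2 + 2*c) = c*(c + 2)*(c)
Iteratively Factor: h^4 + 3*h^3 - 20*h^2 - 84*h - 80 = (h + 4)*(h^3 - h^2 - 16*h - 20) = (h - 5)*(h + 4)*(h^2 + 4*h + 4) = (h - 5)*(h + 2)*(h + 4)*(h + 2)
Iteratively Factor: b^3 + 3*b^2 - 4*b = (b + 4)*(b^2 - b) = b*(b + 4)*(b - 1)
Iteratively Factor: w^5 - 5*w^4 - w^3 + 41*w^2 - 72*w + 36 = (w - 3)*(w^4 - 2*w^3 - 7*w^2 + 20*w - 12) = (w - 3)*(w - 2)*(w^3 - 7*w + 6) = (w - 3)*(w - 2)*(w - 1)*(w^2 + w - 6) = (w - 3)*(w - 2)^2*(w - 1)*(w + 3)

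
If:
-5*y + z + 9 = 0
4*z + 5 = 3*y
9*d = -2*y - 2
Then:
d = -32/51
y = 31/17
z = 2/17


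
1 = 1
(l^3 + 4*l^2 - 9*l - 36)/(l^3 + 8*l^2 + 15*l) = (l^2 + l - 12)/(l*(l + 5))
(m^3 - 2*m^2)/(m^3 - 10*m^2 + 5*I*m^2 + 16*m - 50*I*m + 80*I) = m^2/(m^2 + m*(-8 + 5*I) - 40*I)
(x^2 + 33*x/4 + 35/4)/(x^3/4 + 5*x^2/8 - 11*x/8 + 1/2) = 2*(4*x^2 + 33*x + 35)/(2*x^3 + 5*x^2 - 11*x + 4)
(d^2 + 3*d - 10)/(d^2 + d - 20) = (d - 2)/(d - 4)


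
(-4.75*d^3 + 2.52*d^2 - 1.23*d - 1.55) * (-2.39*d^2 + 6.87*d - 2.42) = 11.3525*d^5 - 38.6553*d^4 + 31.7471*d^3 - 10.844*d^2 - 7.6719*d + 3.751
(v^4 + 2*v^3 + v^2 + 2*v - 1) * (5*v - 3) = 5*v^5 + 7*v^4 - v^3 + 7*v^2 - 11*v + 3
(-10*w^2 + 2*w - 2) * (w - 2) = -10*w^3 + 22*w^2 - 6*w + 4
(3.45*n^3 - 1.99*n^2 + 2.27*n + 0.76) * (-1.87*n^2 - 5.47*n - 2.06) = -6.4515*n^5 - 15.1502*n^4 - 0.466600000000001*n^3 - 9.7387*n^2 - 8.8334*n - 1.5656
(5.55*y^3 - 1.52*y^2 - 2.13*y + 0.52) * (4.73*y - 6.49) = 26.2515*y^4 - 43.2091*y^3 - 0.210099999999999*y^2 + 16.2833*y - 3.3748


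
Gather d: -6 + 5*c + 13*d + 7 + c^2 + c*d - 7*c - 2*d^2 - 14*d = c^2 - 2*c - 2*d^2 + d*(c - 1) + 1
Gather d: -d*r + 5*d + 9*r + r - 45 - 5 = d*(5 - r) + 10*r - 50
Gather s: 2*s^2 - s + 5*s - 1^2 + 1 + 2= 2*s^2 + 4*s + 2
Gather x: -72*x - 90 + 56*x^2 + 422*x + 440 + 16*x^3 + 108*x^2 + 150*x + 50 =16*x^3 + 164*x^2 + 500*x + 400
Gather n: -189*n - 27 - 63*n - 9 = -252*n - 36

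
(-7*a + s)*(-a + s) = 7*a^2 - 8*a*s + s^2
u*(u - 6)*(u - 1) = u^3 - 7*u^2 + 6*u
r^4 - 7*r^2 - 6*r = r*(r - 3)*(r + 1)*(r + 2)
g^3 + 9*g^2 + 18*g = g*(g + 3)*(g + 6)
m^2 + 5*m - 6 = (m - 1)*(m + 6)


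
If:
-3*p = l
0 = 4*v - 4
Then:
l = -3*p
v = 1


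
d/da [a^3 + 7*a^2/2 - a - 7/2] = 3*a^2 + 7*a - 1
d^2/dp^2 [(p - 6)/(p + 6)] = -24/(p + 6)^3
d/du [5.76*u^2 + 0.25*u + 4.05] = 11.52*u + 0.25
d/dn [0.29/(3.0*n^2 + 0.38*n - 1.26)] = (-1.74*n - 0.1102)/(3.0*n^2 + 0.38*n - 1.26)^2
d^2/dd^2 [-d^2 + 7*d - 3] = -2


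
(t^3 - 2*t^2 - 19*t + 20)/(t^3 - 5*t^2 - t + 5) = (t + 4)/(t + 1)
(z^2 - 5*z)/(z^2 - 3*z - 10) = z/(z + 2)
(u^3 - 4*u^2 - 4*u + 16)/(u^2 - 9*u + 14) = (u^2 - 2*u - 8)/(u - 7)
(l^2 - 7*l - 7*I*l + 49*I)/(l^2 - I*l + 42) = (l - 7)/(l + 6*I)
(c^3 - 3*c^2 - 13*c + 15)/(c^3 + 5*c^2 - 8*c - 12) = (c^3 - 3*c^2 - 13*c + 15)/(c^3 + 5*c^2 - 8*c - 12)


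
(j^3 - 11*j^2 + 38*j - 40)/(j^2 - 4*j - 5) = (j^2 - 6*j + 8)/(j + 1)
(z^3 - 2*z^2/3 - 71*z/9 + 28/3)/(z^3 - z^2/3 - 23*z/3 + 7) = (z - 4/3)/(z - 1)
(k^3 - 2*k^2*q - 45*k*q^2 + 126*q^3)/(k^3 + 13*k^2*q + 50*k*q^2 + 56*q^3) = (k^2 - 9*k*q + 18*q^2)/(k^2 + 6*k*q + 8*q^2)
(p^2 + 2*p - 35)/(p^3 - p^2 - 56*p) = (p - 5)/(p*(p - 8))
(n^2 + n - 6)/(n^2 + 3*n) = (n - 2)/n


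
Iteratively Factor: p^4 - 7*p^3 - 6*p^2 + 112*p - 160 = (p - 2)*(p^3 - 5*p^2 - 16*p + 80) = (p - 2)*(p + 4)*(p^2 - 9*p + 20) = (p - 4)*(p - 2)*(p + 4)*(p - 5)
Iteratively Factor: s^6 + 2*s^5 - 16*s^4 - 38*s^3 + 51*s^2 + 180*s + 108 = (s - 3)*(s^5 + 5*s^4 - s^3 - 41*s^2 - 72*s - 36) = (s - 3)*(s + 2)*(s^4 + 3*s^3 - 7*s^2 - 27*s - 18) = (s - 3)*(s + 2)^2*(s^3 + s^2 - 9*s - 9) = (s - 3)*(s + 2)^2*(s + 3)*(s^2 - 2*s - 3) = (s - 3)*(s + 1)*(s + 2)^2*(s + 3)*(s - 3)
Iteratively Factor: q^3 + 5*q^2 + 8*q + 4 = (q + 2)*(q^2 + 3*q + 2) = (q + 2)^2*(q + 1)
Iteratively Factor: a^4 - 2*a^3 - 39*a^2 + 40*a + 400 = (a - 5)*(a^3 + 3*a^2 - 24*a - 80) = (a - 5)^2*(a^2 + 8*a + 16) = (a - 5)^2*(a + 4)*(a + 4)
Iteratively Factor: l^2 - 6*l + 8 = (l - 4)*(l - 2)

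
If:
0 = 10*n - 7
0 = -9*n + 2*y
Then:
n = 7/10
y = 63/20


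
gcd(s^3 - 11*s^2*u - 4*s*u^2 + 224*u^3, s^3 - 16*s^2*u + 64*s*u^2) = s - 8*u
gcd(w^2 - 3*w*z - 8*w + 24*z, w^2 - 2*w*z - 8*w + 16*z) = w - 8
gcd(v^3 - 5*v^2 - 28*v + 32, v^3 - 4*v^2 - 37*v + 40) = v^2 - 9*v + 8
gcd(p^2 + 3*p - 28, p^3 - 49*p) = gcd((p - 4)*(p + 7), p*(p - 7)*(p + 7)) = p + 7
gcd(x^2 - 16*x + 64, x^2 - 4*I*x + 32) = 1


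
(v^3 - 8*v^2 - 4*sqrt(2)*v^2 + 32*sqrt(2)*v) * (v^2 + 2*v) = v^5 - 6*v^4 - 4*sqrt(2)*v^4 - 16*v^3 + 24*sqrt(2)*v^3 + 64*sqrt(2)*v^2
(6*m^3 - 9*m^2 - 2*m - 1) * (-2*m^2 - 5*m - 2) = -12*m^5 - 12*m^4 + 37*m^3 + 30*m^2 + 9*m + 2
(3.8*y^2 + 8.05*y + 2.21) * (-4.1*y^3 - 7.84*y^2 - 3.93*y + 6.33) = -15.58*y^5 - 62.797*y^4 - 87.107*y^3 - 24.9089*y^2 + 42.2712*y + 13.9893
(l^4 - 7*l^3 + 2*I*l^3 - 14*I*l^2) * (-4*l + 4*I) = -4*l^5 + 28*l^4 - 4*I*l^4 - 8*l^3 + 28*I*l^3 + 56*l^2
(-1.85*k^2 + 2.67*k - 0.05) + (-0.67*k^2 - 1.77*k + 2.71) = -2.52*k^2 + 0.9*k + 2.66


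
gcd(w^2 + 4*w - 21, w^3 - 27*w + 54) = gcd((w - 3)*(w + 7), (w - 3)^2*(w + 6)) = w - 3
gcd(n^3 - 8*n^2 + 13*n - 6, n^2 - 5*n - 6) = n - 6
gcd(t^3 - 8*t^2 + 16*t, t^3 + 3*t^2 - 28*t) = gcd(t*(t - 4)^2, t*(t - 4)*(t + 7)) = t^2 - 4*t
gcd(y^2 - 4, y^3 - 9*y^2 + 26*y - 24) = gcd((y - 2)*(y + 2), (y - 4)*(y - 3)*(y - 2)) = y - 2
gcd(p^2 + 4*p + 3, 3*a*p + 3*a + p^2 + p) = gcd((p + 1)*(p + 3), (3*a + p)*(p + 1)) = p + 1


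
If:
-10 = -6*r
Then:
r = 5/3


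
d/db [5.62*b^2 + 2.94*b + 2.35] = 11.24*b + 2.94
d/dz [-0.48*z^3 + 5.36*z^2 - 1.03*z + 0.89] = -1.44*z^2 + 10.72*z - 1.03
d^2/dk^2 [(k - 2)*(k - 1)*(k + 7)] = 6*k + 8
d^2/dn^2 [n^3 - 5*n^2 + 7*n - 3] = 6*n - 10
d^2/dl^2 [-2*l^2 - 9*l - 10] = -4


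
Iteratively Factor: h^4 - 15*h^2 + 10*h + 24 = (h - 2)*(h^3 + 2*h^2 - 11*h - 12) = (h - 2)*(h + 4)*(h^2 - 2*h - 3) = (h - 2)*(h + 1)*(h + 4)*(h - 3)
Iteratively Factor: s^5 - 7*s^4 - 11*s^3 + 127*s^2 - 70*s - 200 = (s - 5)*(s^4 - 2*s^3 - 21*s^2 + 22*s + 40) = (s - 5)*(s - 2)*(s^3 - 21*s - 20) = (s - 5)*(s - 2)*(s + 4)*(s^2 - 4*s - 5) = (s - 5)*(s - 2)*(s + 1)*(s + 4)*(s - 5)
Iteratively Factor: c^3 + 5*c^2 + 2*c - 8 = (c - 1)*(c^2 + 6*c + 8) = (c - 1)*(c + 2)*(c + 4)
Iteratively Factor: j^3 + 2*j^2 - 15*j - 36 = (j + 3)*(j^2 - j - 12) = (j + 3)^2*(j - 4)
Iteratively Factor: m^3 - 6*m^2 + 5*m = (m - 5)*(m^2 - m) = m*(m - 5)*(m - 1)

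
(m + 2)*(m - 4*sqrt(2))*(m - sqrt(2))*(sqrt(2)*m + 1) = sqrt(2)*m^4 - 9*m^3 + 2*sqrt(2)*m^3 - 18*m^2 + 3*sqrt(2)*m^2 + 8*m + 6*sqrt(2)*m + 16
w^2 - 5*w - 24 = (w - 8)*(w + 3)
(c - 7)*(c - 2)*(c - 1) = c^3 - 10*c^2 + 23*c - 14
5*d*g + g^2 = g*(5*d + g)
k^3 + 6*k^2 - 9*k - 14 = (k - 2)*(k + 1)*(k + 7)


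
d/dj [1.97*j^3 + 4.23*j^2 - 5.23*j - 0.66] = 5.91*j^2 + 8.46*j - 5.23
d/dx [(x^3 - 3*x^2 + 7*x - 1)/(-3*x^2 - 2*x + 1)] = (-3*x^4 - 4*x^3 + 30*x^2 - 12*x + 5)/(9*x^4 + 12*x^3 - 2*x^2 - 4*x + 1)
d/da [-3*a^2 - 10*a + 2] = -6*a - 10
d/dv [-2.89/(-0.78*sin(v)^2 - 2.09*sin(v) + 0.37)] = -(4.5084*sin(v) + 6.0401)*cos(v)/(0.78*sin(v)^2 + 2.09*sin(v) - 0.37)^2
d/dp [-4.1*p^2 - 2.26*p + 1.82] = -8.2*p - 2.26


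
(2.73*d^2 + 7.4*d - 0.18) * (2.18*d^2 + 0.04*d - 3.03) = 5.9514*d^4 + 16.2412*d^3 - 8.3683*d^2 - 22.4292*d + 0.5454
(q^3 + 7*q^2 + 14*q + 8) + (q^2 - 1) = q^3 + 8*q^2 + 14*q + 7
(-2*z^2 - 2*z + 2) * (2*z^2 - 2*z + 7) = -4*z^4 - 6*z^2 - 18*z + 14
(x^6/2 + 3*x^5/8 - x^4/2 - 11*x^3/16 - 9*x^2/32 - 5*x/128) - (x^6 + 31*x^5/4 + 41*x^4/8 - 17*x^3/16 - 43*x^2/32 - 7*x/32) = -x^6/2 - 59*x^5/8 - 45*x^4/8 + 3*x^3/8 + 17*x^2/16 + 23*x/128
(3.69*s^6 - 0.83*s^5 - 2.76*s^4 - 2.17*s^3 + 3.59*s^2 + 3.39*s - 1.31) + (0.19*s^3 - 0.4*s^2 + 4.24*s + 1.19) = 3.69*s^6 - 0.83*s^5 - 2.76*s^4 - 1.98*s^3 + 3.19*s^2 + 7.63*s - 0.12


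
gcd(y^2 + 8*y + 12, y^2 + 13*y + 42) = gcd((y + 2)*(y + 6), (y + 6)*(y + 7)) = y + 6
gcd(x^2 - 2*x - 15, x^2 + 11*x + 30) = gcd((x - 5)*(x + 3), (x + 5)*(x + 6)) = 1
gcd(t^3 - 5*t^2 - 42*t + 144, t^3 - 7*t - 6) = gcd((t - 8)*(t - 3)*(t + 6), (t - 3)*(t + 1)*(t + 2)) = t - 3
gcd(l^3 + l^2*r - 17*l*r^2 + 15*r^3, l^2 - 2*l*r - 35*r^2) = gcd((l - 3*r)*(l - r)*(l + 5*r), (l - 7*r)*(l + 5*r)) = l + 5*r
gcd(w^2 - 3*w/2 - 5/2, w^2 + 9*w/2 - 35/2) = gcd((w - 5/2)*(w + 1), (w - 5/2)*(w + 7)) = w - 5/2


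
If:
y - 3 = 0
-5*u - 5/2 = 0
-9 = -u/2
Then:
No Solution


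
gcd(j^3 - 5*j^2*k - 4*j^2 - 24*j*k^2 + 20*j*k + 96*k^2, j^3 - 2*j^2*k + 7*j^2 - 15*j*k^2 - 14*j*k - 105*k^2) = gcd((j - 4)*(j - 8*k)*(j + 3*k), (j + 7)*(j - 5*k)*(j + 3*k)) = j + 3*k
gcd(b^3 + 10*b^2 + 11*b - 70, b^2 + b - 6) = b - 2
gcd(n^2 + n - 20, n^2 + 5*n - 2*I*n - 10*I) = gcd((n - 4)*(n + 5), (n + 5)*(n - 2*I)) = n + 5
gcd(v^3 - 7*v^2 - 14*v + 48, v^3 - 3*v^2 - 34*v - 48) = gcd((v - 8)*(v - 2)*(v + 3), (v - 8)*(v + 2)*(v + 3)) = v^2 - 5*v - 24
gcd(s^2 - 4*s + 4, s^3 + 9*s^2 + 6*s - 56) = s - 2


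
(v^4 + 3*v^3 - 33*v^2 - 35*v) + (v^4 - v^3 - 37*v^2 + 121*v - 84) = 2*v^4 + 2*v^3 - 70*v^2 + 86*v - 84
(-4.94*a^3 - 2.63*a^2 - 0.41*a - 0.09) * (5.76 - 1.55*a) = 7.657*a^4 - 24.3779*a^3 - 14.5133*a^2 - 2.2221*a - 0.5184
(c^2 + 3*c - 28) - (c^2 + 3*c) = -28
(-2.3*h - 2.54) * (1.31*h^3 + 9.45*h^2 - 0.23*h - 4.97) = -3.013*h^4 - 25.0624*h^3 - 23.474*h^2 + 12.0152*h + 12.6238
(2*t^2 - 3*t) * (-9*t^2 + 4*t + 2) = -18*t^4 + 35*t^3 - 8*t^2 - 6*t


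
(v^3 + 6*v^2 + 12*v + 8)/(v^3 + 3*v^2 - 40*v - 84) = (v^2 + 4*v + 4)/(v^2 + v - 42)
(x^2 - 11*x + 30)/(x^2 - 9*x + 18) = (x - 5)/(x - 3)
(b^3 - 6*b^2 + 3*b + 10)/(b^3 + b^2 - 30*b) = (b^2 - b - 2)/(b*(b + 6))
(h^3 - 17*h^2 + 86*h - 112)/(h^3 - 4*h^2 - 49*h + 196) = (h^2 - 10*h + 16)/(h^2 + 3*h - 28)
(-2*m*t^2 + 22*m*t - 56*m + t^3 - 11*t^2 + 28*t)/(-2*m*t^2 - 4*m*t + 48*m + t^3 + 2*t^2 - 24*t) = (t - 7)/(t + 6)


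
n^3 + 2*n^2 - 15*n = n*(n - 3)*(n + 5)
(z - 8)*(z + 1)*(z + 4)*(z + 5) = z^4 + 2*z^3 - 51*z^2 - 212*z - 160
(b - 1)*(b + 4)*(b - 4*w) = b^3 - 4*b^2*w + 3*b^2 - 12*b*w - 4*b + 16*w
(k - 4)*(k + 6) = k^2 + 2*k - 24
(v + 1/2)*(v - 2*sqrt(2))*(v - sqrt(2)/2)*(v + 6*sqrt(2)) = v^4 + v^3/2 + 7*sqrt(2)*v^3/2 - 28*v^2 + 7*sqrt(2)*v^2/4 - 14*v + 12*sqrt(2)*v + 6*sqrt(2)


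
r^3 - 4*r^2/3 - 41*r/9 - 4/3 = (r - 3)*(r + 1/3)*(r + 4/3)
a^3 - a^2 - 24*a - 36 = (a - 6)*(a + 2)*(a + 3)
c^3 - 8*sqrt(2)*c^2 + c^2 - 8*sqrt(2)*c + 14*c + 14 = (c + 1)*(c - 7*sqrt(2))*(c - sqrt(2))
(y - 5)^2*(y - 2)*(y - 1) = y^4 - 13*y^3 + 57*y^2 - 95*y + 50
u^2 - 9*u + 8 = (u - 8)*(u - 1)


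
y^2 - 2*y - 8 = (y - 4)*(y + 2)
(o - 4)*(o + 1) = o^2 - 3*o - 4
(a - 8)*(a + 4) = a^2 - 4*a - 32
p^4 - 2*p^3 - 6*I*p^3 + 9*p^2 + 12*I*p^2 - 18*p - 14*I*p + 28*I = (p - 2)*(p - 7*I)*(p - I)*(p + 2*I)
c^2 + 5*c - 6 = (c - 1)*(c + 6)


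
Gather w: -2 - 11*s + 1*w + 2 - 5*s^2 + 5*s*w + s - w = -5*s^2 + 5*s*w - 10*s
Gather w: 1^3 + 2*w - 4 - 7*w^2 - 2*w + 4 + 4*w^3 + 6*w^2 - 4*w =4*w^3 - w^2 - 4*w + 1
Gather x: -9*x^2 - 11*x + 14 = -9*x^2 - 11*x + 14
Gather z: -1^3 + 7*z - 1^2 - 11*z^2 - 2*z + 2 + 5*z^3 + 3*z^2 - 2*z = 5*z^3 - 8*z^2 + 3*z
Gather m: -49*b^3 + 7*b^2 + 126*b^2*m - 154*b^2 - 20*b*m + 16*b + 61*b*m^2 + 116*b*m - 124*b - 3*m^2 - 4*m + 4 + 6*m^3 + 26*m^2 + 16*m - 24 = -49*b^3 - 147*b^2 - 108*b + 6*m^3 + m^2*(61*b + 23) + m*(126*b^2 + 96*b + 12) - 20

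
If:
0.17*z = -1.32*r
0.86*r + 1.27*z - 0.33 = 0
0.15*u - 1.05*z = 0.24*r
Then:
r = -0.04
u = 1.93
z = 0.28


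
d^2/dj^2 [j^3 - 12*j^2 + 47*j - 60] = 6*j - 24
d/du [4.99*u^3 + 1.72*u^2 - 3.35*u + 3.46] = 14.97*u^2 + 3.44*u - 3.35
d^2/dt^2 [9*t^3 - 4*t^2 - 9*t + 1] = 54*t - 8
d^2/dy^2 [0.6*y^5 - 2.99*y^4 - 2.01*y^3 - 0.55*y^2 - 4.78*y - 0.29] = 12.0*y^3 - 35.88*y^2 - 12.06*y - 1.1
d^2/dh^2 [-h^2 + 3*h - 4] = -2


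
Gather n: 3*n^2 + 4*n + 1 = 3*n^2 + 4*n + 1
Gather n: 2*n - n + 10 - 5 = n + 5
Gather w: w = w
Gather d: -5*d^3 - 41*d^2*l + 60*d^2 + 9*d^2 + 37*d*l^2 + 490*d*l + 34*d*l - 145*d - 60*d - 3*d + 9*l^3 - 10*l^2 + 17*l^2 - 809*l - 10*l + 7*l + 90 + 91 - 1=-5*d^3 + d^2*(69 - 41*l) + d*(37*l^2 + 524*l - 208) + 9*l^3 + 7*l^2 - 812*l + 180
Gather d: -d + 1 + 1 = 2 - d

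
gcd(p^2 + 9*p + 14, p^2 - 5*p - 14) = p + 2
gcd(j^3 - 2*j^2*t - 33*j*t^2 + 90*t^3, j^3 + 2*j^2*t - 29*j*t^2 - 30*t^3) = -j^2 - j*t + 30*t^2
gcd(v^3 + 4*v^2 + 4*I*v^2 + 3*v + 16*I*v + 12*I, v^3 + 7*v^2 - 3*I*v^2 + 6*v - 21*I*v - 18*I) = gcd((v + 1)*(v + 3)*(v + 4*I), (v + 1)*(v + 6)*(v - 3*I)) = v + 1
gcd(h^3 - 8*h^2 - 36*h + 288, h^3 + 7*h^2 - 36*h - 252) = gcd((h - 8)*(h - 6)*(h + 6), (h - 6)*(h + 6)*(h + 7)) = h^2 - 36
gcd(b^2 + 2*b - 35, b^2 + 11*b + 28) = b + 7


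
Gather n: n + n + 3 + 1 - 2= 2*n + 2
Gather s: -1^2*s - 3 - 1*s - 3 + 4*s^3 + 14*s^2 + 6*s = 4*s^3 + 14*s^2 + 4*s - 6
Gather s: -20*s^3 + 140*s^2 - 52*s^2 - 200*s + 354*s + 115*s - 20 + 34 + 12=-20*s^3 + 88*s^2 + 269*s + 26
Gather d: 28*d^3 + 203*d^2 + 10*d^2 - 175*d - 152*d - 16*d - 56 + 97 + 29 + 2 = 28*d^3 + 213*d^2 - 343*d + 72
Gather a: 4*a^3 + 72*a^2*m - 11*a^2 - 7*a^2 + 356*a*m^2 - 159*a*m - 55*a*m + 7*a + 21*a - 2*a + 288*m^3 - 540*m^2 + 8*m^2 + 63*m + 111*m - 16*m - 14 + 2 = 4*a^3 + a^2*(72*m - 18) + a*(356*m^2 - 214*m + 26) + 288*m^3 - 532*m^2 + 158*m - 12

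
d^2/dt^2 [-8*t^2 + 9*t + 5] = -16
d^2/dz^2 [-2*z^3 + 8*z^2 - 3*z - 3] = 16 - 12*z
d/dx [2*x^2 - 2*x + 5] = 4*x - 2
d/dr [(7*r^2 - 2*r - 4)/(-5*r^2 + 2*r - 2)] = 4*(r^2 - 17*r + 3)/(25*r^4 - 20*r^3 + 24*r^2 - 8*r + 4)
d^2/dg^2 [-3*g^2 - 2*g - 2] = -6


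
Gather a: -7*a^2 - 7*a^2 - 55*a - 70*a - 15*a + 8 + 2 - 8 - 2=-14*a^2 - 140*a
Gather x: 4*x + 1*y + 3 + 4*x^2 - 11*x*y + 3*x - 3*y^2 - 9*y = 4*x^2 + x*(7 - 11*y) - 3*y^2 - 8*y + 3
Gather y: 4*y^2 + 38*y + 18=4*y^2 + 38*y + 18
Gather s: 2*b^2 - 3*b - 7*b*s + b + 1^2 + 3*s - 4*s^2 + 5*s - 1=2*b^2 - 2*b - 4*s^2 + s*(8 - 7*b)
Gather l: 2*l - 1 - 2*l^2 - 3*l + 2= -2*l^2 - l + 1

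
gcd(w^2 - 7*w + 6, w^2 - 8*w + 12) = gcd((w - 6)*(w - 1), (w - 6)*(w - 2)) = w - 6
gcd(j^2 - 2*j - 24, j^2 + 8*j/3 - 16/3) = j + 4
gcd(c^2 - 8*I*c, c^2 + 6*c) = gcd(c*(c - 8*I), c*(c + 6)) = c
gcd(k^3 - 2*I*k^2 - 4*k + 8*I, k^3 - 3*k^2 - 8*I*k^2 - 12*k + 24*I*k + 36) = k - 2*I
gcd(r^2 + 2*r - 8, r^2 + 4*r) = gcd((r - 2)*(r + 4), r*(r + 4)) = r + 4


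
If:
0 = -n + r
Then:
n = r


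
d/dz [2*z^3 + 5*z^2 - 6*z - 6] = 6*z^2 + 10*z - 6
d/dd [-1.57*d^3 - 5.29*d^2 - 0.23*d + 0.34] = -4.71*d^2 - 10.58*d - 0.23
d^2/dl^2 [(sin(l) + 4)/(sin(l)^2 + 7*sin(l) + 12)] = (3*sin(l) + cos(l)^2 + 1)/(sin(l) + 3)^3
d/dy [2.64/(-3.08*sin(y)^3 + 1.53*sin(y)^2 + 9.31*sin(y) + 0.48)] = (24.3936*sin(y)^2 - 8.0784*sin(y) - 24.5784)*cos(y)/(-3.08*sin(y)^3 + 1.53*sin(y)^2 + 9.31*sin(y) + 0.48)^2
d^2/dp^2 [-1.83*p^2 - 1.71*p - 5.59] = -3.66000000000000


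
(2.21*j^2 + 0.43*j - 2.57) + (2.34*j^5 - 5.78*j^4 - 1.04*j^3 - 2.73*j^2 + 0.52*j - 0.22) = 2.34*j^5 - 5.78*j^4 - 1.04*j^3 - 0.52*j^2 + 0.95*j - 2.79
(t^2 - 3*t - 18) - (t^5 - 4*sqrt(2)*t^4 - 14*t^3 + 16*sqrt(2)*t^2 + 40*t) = -t^5 + 4*sqrt(2)*t^4 + 14*t^3 - 16*sqrt(2)*t^2 + t^2 - 43*t - 18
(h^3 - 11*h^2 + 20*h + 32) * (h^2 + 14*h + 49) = h^5 + 3*h^4 - 85*h^3 - 227*h^2 + 1428*h + 1568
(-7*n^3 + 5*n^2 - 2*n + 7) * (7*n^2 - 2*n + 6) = -49*n^5 + 49*n^4 - 66*n^3 + 83*n^2 - 26*n + 42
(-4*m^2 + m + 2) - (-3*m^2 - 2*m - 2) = -m^2 + 3*m + 4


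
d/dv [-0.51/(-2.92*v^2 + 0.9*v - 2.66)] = (0.459 - 2.9784*v)/(2.92*v^2 - 0.9*v + 2.66)^2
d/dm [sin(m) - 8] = cos(m)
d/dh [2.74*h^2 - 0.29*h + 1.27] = 5.48*h - 0.29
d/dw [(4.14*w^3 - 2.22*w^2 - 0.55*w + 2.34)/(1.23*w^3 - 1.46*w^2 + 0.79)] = (-1.77635683940025e-15*w^5 - 3.3138*w^4 + 1.353*w^3 + 0.374200000000002*w^2 + 3.3252*w - 0.4345)/(1.5129*w^6 - 3.5916*w^5 + 2.1316*w^4 + 1.9434*w^3 - 2.3068*w^2 + 0.6241)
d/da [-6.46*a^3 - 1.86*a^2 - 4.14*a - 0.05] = -19.38*a^2 - 3.72*a - 4.14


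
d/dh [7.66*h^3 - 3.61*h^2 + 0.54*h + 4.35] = 22.98*h^2 - 7.22*h + 0.54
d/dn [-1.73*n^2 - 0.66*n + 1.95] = -3.46*n - 0.66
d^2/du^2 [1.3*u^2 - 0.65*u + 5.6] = 2.60000000000000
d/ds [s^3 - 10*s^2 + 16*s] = 3*s^2 - 20*s + 16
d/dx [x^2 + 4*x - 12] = 2*x + 4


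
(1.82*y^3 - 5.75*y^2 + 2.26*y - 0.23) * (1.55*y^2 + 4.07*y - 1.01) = 2.821*y^5 - 1.5051*y^4 - 21.7377*y^3 + 14.6492*y^2 - 3.2187*y + 0.2323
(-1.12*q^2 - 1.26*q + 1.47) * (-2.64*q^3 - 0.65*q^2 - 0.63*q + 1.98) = 2.9568*q^5 + 4.0544*q^4 - 2.3562*q^3 - 2.3793*q^2 - 3.4209*q + 2.9106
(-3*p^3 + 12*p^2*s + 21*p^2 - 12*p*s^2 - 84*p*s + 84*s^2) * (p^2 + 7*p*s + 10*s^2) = -3*p^5 - 9*p^4*s + 21*p^4 + 42*p^3*s^2 + 63*p^3*s + 36*p^2*s^3 - 294*p^2*s^2 - 120*p*s^4 - 252*p*s^3 + 840*s^4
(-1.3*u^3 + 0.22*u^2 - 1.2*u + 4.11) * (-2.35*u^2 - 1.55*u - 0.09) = 3.055*u^5 + 1.498*u^4 + 2.596*u^3 - 7.8183*u^2 - 6.2625*u - 0.3699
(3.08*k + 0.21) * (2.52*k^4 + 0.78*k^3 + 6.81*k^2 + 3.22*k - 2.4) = 7.7616*k^5 + 2.9316*k^4 + 21.1386*k^3 + 11.3477*k^2 - 6.7158*k - 0.504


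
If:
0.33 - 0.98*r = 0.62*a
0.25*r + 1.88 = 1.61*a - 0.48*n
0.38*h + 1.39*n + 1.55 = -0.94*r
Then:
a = 0.532258064516129 - 1.58064516129032*r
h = 18.8247028862479*r + 3.71743244199208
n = -5.82258064516129*r - 2.13138440860215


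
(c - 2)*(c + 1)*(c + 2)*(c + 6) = c^4 + 7*c^3 + 2*c^2 - 28*c - 24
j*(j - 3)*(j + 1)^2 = j^4 - j^3 - 5*j^2 - 3*j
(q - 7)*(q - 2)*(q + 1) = q^3 - 8*q^2 + 5*q + 14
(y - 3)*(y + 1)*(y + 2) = y^3 - 7*y - 6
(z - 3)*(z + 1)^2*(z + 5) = z^4 + 4*z^3 - 10*z^2 - 28*z - 15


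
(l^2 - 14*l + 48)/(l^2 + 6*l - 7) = (l^2 - 14*l + 48)/(l^2 + 6*l - 7)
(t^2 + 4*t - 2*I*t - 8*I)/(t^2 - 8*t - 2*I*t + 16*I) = (t + 4)/(t - 8)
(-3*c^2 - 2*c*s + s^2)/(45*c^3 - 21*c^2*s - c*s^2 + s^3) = (c + s)/(-15*c^2 + 2*c*s + s^2)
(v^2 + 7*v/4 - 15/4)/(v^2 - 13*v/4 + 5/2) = (v + 3)/(v - 2)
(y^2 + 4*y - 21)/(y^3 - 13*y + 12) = (y + 7)/(y^2 + 3*y - 4)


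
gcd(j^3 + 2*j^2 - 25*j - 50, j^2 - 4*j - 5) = j - 5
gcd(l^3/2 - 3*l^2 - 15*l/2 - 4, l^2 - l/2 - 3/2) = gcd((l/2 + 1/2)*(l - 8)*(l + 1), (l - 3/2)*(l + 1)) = l + 1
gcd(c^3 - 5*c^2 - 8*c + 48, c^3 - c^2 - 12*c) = c^2 - c - 12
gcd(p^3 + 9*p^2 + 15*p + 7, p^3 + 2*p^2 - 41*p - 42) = p^2 + 8*p + 7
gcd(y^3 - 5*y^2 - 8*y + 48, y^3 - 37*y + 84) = y - 4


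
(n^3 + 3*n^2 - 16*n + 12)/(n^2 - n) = n + 4 - 12/n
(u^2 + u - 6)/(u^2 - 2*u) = (u + 3)/u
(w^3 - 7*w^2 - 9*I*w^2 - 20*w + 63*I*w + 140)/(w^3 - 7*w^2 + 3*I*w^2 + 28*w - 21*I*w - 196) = (w - 5*I)/(w + 7*I)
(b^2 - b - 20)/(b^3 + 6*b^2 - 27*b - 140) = 1/(b + 7)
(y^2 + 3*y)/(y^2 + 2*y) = (y + 3)/(y + 2)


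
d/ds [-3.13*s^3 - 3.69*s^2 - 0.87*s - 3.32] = -9.39*s^2 - 7.38*s - 0.87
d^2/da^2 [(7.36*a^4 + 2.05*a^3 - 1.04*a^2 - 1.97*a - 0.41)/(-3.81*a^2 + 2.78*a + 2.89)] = (-213.676992*a^6 + 467.733888*a^5 + 144.9552*a^4 - 943.714144*a^3 - 732.06051*a^2 + 1.36218000000001*a + 1.083846)/(55.306341*a^6 - 121.064274*a^5 - 37.518975*a^4 + 162.17686*a^3 + 28.459275*a^2 - 69.656514*a - 24.137569)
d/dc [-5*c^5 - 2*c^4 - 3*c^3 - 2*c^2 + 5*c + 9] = -25*c^4 - 8*c^3 - 9*c^2 - 4*c + 5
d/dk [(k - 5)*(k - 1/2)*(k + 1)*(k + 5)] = 4*k^3 + 3*k^2/2 - 51*k - 25/2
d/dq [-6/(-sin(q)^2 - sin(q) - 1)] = -6*(2*sin(q) + 1)*cos(q)/(sin(q)^2 + sin(q) + 1)^2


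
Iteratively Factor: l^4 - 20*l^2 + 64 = (l + 2)*(l^3 - 2*l^2 - 16*l + 32) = (l - 2)*(l + 2)*(l^2 - 16) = (l - 4)*(l - 2)*(l + 2)*(l + 4)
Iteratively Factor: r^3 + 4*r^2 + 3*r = (r + 1)*(r^2 + 3*r) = r*(r + 1)*(r + 3)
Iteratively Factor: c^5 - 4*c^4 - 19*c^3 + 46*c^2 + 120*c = (c + 2)*(c^4 - 6*c^3 - 7*c^2 + 60*c) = c*(c + 2)*(c^3 - 6*c^2 - 7*c + 60) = c*(c - 5)*(c + 2)*(c^2 - c - 12) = c*(c - 5)*(c - 4)*(c + 2)*(c + 3)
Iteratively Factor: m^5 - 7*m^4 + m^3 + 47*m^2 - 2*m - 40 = (m + 2)*(m^4 - 9*m^3 + 19*m^2 + 9*m - 20) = (m - 4)*(m + 2)*(m^3 - 5*m^2 - m + 5) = (m - 5)*(m - 4)*(m + 2)*(m^2 - 1) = (m - 5)*(m - 4)*(m + 1)*(m + 2)*(m - 1)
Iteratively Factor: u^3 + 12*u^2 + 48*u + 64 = (u + 4)*(u^2 + 8*u + 16) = (u + 4)^2*(u + 4)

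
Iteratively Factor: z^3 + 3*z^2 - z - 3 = (z + 1)*(z^2 + 2*z - 3) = (z + 1)*(z + 3)*(z - 1)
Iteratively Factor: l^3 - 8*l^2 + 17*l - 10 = (l - 1)*(l^2 - 7*l + 10) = (l - 2)*(l - 1)*(l - 5)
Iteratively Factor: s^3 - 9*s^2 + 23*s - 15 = (s - 1)*(s^2 - 8*s + 15) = (s - 5)*(s - 1)*(s - 3)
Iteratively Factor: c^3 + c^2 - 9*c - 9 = (c + 3)*(c^2 - 2*c - 3) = (c - 3)*(c + 3)*(c + 1)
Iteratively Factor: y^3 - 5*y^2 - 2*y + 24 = (y - 3)*(y^2 - 2*y - 8) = (y - 3)*(y + 2)*(y - 4)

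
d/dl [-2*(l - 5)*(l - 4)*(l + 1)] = -6*l^2 + 32*l - 22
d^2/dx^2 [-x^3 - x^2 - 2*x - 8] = -6*x - 2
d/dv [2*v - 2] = 2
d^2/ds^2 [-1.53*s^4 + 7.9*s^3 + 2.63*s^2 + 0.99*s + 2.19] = -18.36*s^2 + 47.4*s + 5.26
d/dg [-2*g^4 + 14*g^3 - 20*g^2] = 2*g*(-4*g^2 + 21*g - 20)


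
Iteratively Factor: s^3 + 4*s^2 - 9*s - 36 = (s + 3)*(s^2 + s - 12) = (s + 3)*(s + 4)*(s - 3)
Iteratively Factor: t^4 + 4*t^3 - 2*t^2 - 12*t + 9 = (t - 1)*(t^3 + 5*t^2 + 3*t - 9) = (t - 1)^2*(t^2 + 6*t + 9) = (t - 1)^2*(t + 3)*(t + 3)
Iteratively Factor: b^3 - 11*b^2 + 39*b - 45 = (b - 5)*(b^2 - 6*b + 9) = (b - 5)*(b - 3)*(b - 3)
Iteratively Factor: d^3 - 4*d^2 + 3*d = (d - 1)*(d^2 - 3*d) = (d - 3)*(d - 1)*(d)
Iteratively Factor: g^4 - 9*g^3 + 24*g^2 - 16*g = (g)*(g^3 - 9*g^2 + 24*g - 16) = g*(g - 1)*(g^2 - 8*g + 16) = g*(g - 4)*(g - 1)*(g - 4)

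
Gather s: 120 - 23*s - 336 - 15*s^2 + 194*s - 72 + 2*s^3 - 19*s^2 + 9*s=2*s^3 - 34*s^2 + 180*s - 288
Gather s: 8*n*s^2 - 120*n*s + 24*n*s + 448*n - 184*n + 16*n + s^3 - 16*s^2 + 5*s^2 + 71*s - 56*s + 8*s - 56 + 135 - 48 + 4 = 280*n + s^3 + s^2*(8*n - 11) + s*(23 - 96*n) + 35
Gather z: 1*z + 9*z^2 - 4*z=9*z^2 - 3*z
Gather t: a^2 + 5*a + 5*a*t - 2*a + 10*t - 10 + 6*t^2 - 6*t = a^2 + 3*a + 6*t^2 + t*(5*a + 4) - 10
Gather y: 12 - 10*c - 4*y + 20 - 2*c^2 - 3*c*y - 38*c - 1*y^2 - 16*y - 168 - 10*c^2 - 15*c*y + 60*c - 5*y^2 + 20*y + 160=-12*c^2 - 18*c*y + 12*c - 6*y^2 + 24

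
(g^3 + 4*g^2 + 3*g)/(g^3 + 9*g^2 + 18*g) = (g + 1)/(g + 6)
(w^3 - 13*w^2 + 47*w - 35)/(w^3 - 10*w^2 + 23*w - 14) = (w - 5)/(w - 2)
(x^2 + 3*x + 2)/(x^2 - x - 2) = (x + 2)/(x - 2)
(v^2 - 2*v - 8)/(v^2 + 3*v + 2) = (v - 4)/(v + 1)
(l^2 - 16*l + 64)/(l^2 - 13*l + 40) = (l - 8)/(l - 5)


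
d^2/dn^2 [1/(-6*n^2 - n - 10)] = 2*(36*n^2 + 6*n - (12*n + 1)^2 + 60)/(6*n^2 + n + 10)^3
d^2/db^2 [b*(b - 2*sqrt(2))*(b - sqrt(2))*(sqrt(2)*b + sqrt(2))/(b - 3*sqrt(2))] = 2*(3*sqrt(2)*b^4 - 54*b^3 + sqrt(2)*b^3 - 18*b^2 + 162*sqrt(2)*b^2 - 324*b + 54*sqrt(2)*b - 84 + 72*sqrt(2))/(b^3 - 9*sqrt(2)*b^2 + 54*b - 54*sqrt(2))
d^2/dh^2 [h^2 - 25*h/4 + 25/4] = 2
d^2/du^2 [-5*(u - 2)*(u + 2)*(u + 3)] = -30*u - 30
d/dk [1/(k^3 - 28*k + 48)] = (28 - 3*k^2)/(k^3 - 28*k + 48)^2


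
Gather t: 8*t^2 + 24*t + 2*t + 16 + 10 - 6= 8*t^2 + 26*t + 20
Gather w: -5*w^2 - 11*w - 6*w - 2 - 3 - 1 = -5*w^2 - 17*w - 6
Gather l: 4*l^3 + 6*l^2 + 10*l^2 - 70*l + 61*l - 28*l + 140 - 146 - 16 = 4*l^3 + 16*l^2 - 37*l - 22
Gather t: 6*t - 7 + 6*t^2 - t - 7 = 6*t^2 + 5*t - 14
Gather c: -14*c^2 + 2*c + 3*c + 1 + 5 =-14*c^2 + 5*c + 6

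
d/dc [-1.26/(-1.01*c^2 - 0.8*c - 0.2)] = (-2.5452*c - 1.008)/(1.01*c^2 + 0.8*c + 0.2)^2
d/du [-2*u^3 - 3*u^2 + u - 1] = -6*u^2 - 6*u + 1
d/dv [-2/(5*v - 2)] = 10/(5*v - 2)^2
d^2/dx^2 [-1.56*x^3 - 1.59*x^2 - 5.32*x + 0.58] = -9.36*x - 3.18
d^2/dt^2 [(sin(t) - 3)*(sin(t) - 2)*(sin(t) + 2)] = -9*sin(t)^3 + 12*sin(t)^2 + 10*sin(t) - 6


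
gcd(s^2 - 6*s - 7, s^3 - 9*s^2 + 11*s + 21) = s^2 - 6*s - 7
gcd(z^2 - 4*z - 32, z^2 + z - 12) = z + 4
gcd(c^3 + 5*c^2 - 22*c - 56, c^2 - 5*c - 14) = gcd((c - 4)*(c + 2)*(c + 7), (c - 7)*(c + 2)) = c + 2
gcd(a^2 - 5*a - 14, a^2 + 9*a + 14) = a + 2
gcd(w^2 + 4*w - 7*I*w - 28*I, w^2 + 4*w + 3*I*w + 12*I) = w + 4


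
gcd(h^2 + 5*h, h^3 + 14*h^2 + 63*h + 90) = h + 5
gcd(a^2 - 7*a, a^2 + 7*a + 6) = 1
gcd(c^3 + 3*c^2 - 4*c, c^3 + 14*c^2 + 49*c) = c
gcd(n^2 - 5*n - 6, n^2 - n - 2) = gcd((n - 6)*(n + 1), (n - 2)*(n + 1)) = n + 1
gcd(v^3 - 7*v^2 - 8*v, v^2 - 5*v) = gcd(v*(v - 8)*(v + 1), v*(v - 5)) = v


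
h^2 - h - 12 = (h - 4)*(h + 3)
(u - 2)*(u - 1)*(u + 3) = u^3 - 7*u + 6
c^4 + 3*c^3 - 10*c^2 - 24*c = c*(c - 3)*(c + 2)*(c + 4)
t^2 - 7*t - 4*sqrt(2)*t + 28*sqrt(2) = (t - 7)*(t - 4*sqrt(2))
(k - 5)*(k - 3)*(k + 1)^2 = k^4 - 6*k^3 + 22*k + 15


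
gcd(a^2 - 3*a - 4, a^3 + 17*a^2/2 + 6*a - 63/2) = 1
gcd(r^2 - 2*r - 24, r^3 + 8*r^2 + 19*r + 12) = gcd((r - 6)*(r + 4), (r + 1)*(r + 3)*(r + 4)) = r + 4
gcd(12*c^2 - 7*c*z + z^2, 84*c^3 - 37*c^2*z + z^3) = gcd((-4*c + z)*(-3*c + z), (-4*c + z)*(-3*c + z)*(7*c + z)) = 12*c^2 - 7*c*z + z^2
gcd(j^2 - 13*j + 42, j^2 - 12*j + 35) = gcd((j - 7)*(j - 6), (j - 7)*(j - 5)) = j - 7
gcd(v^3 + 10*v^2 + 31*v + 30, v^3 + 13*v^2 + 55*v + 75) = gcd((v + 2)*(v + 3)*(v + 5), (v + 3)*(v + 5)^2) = v^2 + 8*v + 15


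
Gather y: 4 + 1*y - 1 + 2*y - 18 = 3*y - 15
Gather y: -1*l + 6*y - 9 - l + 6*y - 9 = -2*l + 12*y - 18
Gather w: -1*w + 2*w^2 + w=2*w^2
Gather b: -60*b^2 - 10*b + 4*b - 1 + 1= -60*b^2 - 6*b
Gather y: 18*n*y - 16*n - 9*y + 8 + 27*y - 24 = -16*n + y*(18*n + 18) - 16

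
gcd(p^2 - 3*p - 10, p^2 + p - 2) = p + 2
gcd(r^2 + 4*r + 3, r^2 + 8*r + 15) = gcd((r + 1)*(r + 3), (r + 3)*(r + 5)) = r + 3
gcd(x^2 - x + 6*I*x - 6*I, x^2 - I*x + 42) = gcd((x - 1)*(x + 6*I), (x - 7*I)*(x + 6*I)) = x + 6*I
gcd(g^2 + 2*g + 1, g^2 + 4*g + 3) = g + 1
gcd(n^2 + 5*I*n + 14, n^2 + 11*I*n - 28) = n + 7*I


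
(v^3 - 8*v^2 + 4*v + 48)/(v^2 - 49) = (v^3 - 8*v^2 + 4*v + 48)/(v^2 - 49)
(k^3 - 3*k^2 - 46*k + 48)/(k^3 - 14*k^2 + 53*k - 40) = (k + 6)/(k - 5)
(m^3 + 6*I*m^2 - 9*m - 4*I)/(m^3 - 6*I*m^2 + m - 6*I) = (m^2 + 5*I*m - 4)/(m^2 - 7*I*m - 6)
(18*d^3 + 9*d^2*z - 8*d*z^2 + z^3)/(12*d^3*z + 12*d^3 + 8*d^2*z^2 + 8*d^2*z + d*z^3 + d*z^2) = (18*d^3 + 9*d^2*z - 8*d*z^2 + z^3)/(d*(12*d^2*z + 12*d^2 + 8*d*z^2 + 8*d*z + z^3 + z^2))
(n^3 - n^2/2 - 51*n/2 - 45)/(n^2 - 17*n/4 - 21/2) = 2*(2*n^2 + 11*n + 15)/(4*n + 7)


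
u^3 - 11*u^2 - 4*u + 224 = (u - 8)*(u - 7)*(u + 4)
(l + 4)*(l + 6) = l^2 + 10*l + 24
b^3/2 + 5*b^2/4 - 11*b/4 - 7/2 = (b/2 + 1/2)*(b - 2)*(b + 7/2)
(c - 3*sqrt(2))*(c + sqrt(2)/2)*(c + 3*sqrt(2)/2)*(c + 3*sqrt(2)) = c^4 + 2*sqrt(2)*c^3 - 33*c^2/2 - 36*sqrt(2)*c - 27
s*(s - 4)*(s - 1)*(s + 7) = s^4 + 2*s^3 - 31*s^2 + 28*s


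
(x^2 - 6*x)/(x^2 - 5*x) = (x - 6)/(x - 5)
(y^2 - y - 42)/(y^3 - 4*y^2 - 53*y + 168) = (y^2 - y - 42)/(y^3 - 4*y^2 - 53*y + 168)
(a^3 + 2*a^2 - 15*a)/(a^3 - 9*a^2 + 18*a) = (a + 5)/(a - 6)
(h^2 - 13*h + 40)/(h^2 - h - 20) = (h - 8)/(h + 4)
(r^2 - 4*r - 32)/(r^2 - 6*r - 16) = (r + 4)/(r + 2)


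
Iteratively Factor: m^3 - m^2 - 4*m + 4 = (m + 2)*(m^2 - 3*m + 2) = (m - 2)*(m + 2)*(m - 1)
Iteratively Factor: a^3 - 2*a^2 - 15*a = (a - 5)*(a^2 + 3*a) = a*(a - 5)*(a + 3)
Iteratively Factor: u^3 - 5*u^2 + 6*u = (u - 3)*(u^2 - 2*u) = (u - 3)*(u - 2)*(u)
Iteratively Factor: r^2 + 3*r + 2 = (r + 2)*(r + 1)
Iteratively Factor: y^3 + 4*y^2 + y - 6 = (y + 3)*(y^2 + y - 2) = (y + 2)*(y + 3)*(y - 1)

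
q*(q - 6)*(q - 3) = q^3 - 9*q^2 + 18*q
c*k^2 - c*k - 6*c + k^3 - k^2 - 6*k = (c + k)*(k - 3)*(k + 2)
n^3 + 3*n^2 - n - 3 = (n - 1)*(n + 1)*(n + 3)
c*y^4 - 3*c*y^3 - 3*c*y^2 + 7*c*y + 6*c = (y - 3)*(y - 2)*(y + 1)*(c*y + c)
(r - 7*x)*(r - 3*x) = r^2 - 10*r*x + 21*x^2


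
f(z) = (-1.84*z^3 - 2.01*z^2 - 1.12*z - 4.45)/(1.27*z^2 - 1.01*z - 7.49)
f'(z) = (1.01 - 2.54*z)*(-1.84*z^3 - 2.01*z^2 - 1.12*z - 4.45)/(1.27*z^2 - 1.01*z - 7.49)^2 + (-5.52*z^2 - 4.02*z - 1.12)/(1.27*z^2 - 1.01*z - 7.49) = (-2.3368*z^4 + 3.7168*z^3 + 44.7973*z^2 + 41.4128*z + 3.8943)/(1.6129*z^4 - 2.5654*z^3 - 18.0045*z^2 + 15.1298*z + 56.1001)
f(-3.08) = 4.39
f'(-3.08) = -0.30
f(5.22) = -14.96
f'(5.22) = 0.49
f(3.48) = -25.19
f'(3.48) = 26.35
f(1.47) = 2.61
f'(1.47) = 4.19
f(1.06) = 1.41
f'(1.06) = 1.96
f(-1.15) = 0.65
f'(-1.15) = 0.27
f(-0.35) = 0.61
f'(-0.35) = -0.11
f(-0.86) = 0.67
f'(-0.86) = -0.07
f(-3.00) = 4.38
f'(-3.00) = -0.14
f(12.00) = -21.36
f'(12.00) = -1.32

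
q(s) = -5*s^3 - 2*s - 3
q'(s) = -15*s^2 - 2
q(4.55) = -483.08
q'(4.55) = -312.54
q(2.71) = -107.93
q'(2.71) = -112.16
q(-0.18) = -2.61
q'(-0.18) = -2.49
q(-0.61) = -0.65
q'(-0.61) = -7.58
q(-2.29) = 61.62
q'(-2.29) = -80.66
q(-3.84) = 287.80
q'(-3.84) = -223.18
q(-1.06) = 5.08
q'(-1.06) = -18.85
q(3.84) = -293.80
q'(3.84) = -223.18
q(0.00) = -3.00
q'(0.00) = -2.00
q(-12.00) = 8661.00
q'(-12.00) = -2162.00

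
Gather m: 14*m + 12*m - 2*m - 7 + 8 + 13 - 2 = 24*m + 12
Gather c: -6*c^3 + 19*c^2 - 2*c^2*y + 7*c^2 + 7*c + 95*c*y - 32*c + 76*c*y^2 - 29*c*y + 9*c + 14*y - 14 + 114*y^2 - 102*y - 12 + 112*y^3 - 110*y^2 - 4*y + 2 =-6*c^3 + c^2*(26 - 2*y) + c*(76*y^2 + 66*y - 16) + 112*y^3 + 4*y^2 - 92*y - 24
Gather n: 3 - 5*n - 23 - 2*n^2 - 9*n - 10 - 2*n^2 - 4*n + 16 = -4*n^2 - 18*n - 14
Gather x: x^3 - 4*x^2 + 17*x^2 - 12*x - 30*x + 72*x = x^3 + 13*x^2 + 30*x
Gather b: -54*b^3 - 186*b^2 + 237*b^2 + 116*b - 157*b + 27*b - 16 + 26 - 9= -54*b^3 + 51*b^2 - 14*b + 1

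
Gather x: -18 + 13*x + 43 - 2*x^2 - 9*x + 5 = -2*x^2 + 4*x + 30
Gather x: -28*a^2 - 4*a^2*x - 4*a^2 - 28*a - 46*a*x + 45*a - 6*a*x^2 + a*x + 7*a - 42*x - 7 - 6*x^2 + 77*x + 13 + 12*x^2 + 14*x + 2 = -32*a^2 + 24*a + x^2*(6 - 6*a) + x*(-4*a^2 - 45*a + 49) + 8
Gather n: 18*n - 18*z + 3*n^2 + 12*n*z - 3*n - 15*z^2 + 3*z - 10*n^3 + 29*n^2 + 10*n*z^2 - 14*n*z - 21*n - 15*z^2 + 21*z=-10*n^3 + 32*n^2 + n*(10*z^2 - 2*z - 6) - 30*z^2 + 6*z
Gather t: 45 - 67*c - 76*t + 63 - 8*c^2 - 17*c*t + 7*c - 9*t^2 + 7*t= -8*c^2 - 60*c - 9*t^2 + t*(-17*c - 69) + 108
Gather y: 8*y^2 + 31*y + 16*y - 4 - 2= 8*y^2 + 47*y - 6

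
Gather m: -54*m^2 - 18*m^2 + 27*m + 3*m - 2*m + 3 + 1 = -72*m^2 + 28*m + 4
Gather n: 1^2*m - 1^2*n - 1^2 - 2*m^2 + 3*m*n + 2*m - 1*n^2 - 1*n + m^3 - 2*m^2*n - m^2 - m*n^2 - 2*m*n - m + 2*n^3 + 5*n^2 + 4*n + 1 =m^3 - 3*m^2 + 2*m + 2*n^3 + n^2*(4 - m) + n*(-2*m^2 + m + 2)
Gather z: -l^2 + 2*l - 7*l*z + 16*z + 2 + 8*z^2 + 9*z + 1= -l^2 + 2*l + 8*z^2 + z*(25 - 7*l) + 3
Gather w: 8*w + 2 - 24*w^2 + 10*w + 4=-24*w^2 + 18*w + 6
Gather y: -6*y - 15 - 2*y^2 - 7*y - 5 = -2*y^2 - 13*y - 20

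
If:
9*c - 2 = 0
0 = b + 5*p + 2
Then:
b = -5*p - 2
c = 2/9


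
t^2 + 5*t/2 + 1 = (t + 1/2)*(t + 2)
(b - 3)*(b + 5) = b^2 + 2*b - 15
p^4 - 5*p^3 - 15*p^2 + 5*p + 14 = (p - 7)*(p - 1)*(p + 1)*(p + 2)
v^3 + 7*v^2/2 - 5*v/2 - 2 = (v - 1)*(v + 1/2)*(v + 4)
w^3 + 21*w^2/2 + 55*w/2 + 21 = (w + 3/2)*(w + 2)*(w + 7)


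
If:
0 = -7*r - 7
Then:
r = -1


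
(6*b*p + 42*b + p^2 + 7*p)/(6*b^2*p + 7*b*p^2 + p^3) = (p + 7)/(p*(b + p))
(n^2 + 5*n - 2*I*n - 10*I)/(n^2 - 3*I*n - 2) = (n + 5)/(n - I)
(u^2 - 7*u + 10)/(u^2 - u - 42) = (-u^2 + 7*u - 10)/(-u^2 + u + 42)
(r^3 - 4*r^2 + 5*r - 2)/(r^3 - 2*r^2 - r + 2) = (r - 1)/(r + 1)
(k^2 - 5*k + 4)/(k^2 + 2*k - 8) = (k^2 - 5*k + 4)/(k^2 + 2*k - 8)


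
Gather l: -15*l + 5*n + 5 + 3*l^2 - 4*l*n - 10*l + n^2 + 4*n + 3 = 3*l^2 + l*(-4*n - 25) + n^2 + 9*n + 8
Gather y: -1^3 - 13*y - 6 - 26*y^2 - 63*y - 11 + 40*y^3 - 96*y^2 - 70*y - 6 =40*y^3 - 122*y^2 - 146*y - 24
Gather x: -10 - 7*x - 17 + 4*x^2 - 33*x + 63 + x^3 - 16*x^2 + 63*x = x^3 - 12*x^2 + 23*x + 36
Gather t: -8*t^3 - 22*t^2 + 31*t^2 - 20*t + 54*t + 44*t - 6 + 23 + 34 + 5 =-8*t^3 + 9*t^2 + 78*t + 56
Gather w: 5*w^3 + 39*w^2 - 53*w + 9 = 5*w^3 + 39*w^2 - 53*w + 9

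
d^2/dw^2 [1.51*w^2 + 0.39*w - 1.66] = 3.02000000000000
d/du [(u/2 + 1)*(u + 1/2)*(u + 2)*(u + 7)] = 2*u^3 + 69*u^2/4 + 75*u/2 + 22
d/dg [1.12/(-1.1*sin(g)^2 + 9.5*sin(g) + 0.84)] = (2.464*sin(g) - 10.64)*cos(g)/(-1.1*sin(g)^2 + 9.5*sin(g) + 0.84)^2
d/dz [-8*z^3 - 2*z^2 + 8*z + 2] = -24*z^2 - 4*z + 8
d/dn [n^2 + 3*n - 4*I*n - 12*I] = 2*n + 3 - 4*I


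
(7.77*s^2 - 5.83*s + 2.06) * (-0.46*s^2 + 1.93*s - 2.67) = -3.5742*s^4 + 17.6779*s^3 - 32.9454*s^2 + 19.5419*s - 5.5002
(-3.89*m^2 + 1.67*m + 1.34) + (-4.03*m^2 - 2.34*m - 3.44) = -7.92*m^2 - 0.67*m - 2.1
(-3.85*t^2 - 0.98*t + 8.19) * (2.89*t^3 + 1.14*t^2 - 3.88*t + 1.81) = -11.1265*t^5 - 7.2212*t^4 + 37.4899*t^3 + 6.1705*t^2 - 33.551*t + 14.8239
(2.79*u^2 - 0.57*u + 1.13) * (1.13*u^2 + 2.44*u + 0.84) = 3.1527*u^4 + 6.1635*u^3 + 2.2297*u^2 + 2.2784*u + 0.9492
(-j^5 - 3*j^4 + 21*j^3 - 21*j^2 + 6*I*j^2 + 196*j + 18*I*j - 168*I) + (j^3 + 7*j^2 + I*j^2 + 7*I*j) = -j^5 - 3*j^4 + 22*j^3 - 14*j^2 + 7*I*j^2 + 196*j + 25*I*j - 168*I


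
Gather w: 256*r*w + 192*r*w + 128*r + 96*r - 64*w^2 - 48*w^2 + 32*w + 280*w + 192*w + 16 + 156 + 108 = 224*r - 112*w^2 + w*(448*r + 504) + 280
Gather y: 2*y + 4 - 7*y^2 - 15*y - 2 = -7*y^2 - 13*y + 2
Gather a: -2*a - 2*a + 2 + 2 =4 - 4*a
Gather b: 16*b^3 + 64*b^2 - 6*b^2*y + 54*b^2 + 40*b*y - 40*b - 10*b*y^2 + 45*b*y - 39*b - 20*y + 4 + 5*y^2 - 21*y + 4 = 16*b^3 + b^2*(118 - 6*y) + b*(-10*y^2 + 85*y - 79) + 5*y^2 - 41*y + 8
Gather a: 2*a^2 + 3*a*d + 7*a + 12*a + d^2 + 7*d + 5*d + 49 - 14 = 2*a^2 + a*(3*d + 19) + d^2 + 12*d + 35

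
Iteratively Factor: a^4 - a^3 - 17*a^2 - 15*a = (a - 5)*(a^3 + 4*a^2 + 3*a) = (a - 5)*(a + 1)*(a^2 + 3*a) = (a - 5)*(a + 1)*(a + 3)*(a)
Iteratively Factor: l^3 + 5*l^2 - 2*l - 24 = (l + 4)*(l^2 + l - 6) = (l - 2)*(l + 4)*(l + 3)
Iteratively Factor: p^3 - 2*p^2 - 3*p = (p + 1)*(p^2 - 3*p) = (p - 3)*(p + 1)*(p)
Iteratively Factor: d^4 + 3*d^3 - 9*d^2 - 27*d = (d + 3)*(d^3 - 9*d) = (d + 3)^2*(d^2 - 3*d) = (d - 3)*(d + 3)^2*(d)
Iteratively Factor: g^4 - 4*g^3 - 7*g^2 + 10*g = (g + 2)*(g^3 - 6*g^2 + 5*g) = g*(g + 2)*(g^2 - 6*g + 5) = g*(g - 5)*(g + 2)*(g - 1)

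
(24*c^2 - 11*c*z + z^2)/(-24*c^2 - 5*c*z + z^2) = (-3*c + z)/(3*c + z)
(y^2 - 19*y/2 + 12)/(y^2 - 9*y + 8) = (y - 3/2)/(y - 1)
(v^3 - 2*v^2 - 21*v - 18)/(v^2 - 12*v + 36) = (v^2 + 4*v + 3)/(v - 6)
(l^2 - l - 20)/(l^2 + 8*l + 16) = (l - 5)/(l + 4)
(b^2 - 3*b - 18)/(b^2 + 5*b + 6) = (b - 6)/(b + 2)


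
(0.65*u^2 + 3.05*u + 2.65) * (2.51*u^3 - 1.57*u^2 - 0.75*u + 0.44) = 1.6315*u^5 + 6.635*u^4 + 1.3755*u^3 - 6.162*u^2 - 0.6455*u + 1.166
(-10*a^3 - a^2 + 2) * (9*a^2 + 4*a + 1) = -90*a^5 - 49*a^4 - 14*a^3 + 17*a^2 + 8*a + 2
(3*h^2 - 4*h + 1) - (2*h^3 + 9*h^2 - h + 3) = -2*h^3 - 6*h^2 - 3*h - 2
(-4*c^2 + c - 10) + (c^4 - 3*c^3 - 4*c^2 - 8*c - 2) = c^4 - 3*c^3 - 8*c^2 - 7*c - 12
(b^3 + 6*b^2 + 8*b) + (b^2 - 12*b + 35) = b^3 + 7*b^2 - 4*b + 35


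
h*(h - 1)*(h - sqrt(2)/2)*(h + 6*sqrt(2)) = h^4 - h^3 + 11*sqrt(2)*h^3/2 - 11*sqrt(2)*h^2/2 - 6*h^2 + 6*h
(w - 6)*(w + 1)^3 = w^4 - 3*w^3 - 15*w^2 - 17*w - 6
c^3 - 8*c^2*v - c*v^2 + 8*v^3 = (c - 8*v)*(c - v)*(c + v)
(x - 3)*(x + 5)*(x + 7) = x^3 + 9*x^2 - x - 105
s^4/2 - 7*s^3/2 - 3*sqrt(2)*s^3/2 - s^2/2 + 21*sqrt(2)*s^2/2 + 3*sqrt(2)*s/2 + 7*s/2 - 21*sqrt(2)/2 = (s/2 + 1/2)*(s - 7)*(s - 1)*(s - 3*sqrt(2))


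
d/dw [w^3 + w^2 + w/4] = 3*w^2 + 2*w + 1/4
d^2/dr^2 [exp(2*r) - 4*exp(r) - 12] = 4*(exp(r) - 1)*exp(r)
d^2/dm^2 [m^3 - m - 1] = 6*m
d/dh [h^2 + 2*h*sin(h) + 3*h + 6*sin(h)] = 2*h*cos(h) + 2*h + 2*sin(h) + 6*cos(h) + 3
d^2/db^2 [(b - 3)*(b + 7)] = 2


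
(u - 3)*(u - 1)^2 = u^3 - 5*u^2 + 7*u - 3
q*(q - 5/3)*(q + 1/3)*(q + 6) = q^4 + 14*q^3/3 - 77*q^2/9 - 10*q/3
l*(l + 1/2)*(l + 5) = l^3 + 11*l^2/2 + 5*l/2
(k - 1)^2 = k^2 - 2*k + 1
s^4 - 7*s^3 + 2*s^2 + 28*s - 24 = (s - 6)*(s - 2)*(s - 1)*(s + 2)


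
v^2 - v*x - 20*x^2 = (v - 5*x)*(v + 4*x)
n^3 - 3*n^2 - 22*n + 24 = (n - 6)*(n - 1)*(n + 4)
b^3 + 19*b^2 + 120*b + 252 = (b + 6)^2*(b + 7)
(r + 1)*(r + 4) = r^2 + 5*r + 4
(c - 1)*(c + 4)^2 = c^3 + 7*c^2 + 8*c - 16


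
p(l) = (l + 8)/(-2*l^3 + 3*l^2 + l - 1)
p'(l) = (l + 8)*(6*l^2 - 6*l - 1)/(-2*l^3 + 3*l^2 + l - 1)^2 + 1/(-2*l^3 + 3*l^2 + l - 1)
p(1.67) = -34.76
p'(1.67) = 710.12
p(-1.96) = 0.26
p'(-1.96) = 0.41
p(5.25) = -0.07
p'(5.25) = 0.04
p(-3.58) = 0.04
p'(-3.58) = 0.04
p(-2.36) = 0.14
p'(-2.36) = 0.19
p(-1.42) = 0.70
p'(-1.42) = 1.58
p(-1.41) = 0.72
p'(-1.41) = 1.63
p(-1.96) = 0.26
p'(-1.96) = 0.41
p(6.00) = -0.04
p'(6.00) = 0.02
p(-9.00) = 0.00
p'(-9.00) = 0.00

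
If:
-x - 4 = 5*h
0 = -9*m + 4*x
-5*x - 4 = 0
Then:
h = -16/25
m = -16/45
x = -4/5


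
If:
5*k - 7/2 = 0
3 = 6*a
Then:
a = 1/2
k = 7/10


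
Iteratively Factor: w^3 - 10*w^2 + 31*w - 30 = (w - 3)*(w^2 - 7*w + 10) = (w - 3)*(w - 2)*(w - 5)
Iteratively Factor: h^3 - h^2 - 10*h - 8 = (h - 4)*(h^2 + 3*h + 2) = (h - 4)*(h + 2)*(h + 1)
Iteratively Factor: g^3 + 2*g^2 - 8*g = (g - 2)*(g^2 + 4*g) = (g - 2)*(g + 4)*(g)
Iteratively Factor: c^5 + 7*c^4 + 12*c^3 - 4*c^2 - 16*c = (c + 2)*(c^4 + 5*c^3 + 2*c^2 - 8*c) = (c - 1)*(c + 2)*(c^3 + 6*c^2 + 8*c) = (c - 1)*(c + 2)*(c + 4)*(c^2 + 2*c) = c*(c - 1)*(c + 2)*(c + 4)*(c + 2)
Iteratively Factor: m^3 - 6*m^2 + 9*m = (m)*(m^2 - 6*m + 9) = m*(m - 3)*(m - 3)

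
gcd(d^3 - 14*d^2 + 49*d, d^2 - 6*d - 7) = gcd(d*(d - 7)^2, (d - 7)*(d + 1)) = d - 7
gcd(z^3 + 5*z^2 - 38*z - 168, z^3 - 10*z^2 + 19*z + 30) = z - 6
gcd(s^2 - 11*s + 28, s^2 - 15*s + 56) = s - 7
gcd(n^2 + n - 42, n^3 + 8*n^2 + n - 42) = n + 7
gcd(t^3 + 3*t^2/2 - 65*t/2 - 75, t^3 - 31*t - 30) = t^2 - t - 30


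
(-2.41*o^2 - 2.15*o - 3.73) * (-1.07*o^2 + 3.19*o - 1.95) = 2.5787*o^4 - 5.3874*o^3 + 1.8321*o^2 - 7.7062*o + 7.2735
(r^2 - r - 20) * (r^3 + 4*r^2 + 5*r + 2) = r^5 + 3*r^4 - 19*r^3 - 83*r^2 - 102*r - 40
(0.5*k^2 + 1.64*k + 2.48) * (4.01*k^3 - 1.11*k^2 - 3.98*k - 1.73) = 2.005*k^5 + 6.0214*k^4 + 6.1344*k^3 - 10.145*k^2 - 12.7076*k - 4.2904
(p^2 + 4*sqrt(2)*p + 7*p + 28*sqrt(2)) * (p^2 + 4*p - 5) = p^4 + 4*sqrt(2)*p^3 + 11*p^3 + 23*p^2 + 44*sqrt(2)*p^2 - 35*p + 92*sqrt(2)*p - 140*sqrt(2)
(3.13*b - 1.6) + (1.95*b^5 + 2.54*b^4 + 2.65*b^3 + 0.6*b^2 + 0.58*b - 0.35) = 1.95*b^5 + 2.54*b^4 + 2.65*b^3 + 0.6*b^2 + 3.71*b - 1.95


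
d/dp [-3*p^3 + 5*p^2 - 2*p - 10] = -9*p^2 + 10*p - 2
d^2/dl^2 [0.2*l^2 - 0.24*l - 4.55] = 0.400000000000000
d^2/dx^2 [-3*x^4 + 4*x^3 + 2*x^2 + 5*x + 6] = -36*x^2 + 24*x + 4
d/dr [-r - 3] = -1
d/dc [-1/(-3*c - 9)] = -1/(3*(c + 3)^2)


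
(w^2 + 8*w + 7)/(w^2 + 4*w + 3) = (w + 7)/(w + 3)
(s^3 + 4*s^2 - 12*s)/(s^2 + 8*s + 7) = s*(s^2 + 4*s - 12)/(s^2 + 8*s + 7)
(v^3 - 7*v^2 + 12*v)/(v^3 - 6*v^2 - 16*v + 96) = v*(v - 3)/(v^2 - 2*v - 24)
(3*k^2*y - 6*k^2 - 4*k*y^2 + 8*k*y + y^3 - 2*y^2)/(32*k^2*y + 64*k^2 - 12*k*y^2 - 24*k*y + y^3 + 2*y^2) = (3*k^2*y - 6*k^2 - 4*k*y^2 + 8*k*y + y^3 - 2*y^2)/(32*k^2*y + 64*k^2 - 12*k*y^2 - 24*k*y + y^3 + 2*y^2)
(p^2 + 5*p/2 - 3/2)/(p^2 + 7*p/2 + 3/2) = (2*p - 1)/(2*p + 1)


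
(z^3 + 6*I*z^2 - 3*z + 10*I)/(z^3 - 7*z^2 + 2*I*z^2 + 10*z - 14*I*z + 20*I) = (z^2 + 4*I*z + 5)/(z^2 - 7*z + 10)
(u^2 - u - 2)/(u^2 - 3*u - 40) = (-u^2 + u + 2)/(-u^2 + 3*u + 40)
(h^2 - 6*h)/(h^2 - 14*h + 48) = h/(h - 8)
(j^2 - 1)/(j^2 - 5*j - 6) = (j - 1)/(j - 6)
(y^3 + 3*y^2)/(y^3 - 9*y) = y/(y - 3)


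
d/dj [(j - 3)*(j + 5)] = 2*j + 2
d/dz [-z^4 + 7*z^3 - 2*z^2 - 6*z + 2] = -4*z^3 + 21*z^2 - 4*z - 6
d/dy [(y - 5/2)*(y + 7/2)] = 2*y + 1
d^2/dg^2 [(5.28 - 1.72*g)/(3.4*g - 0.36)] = 117.86304/(3.4*g - 0.36)^3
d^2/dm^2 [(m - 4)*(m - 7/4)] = 2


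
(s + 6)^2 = s^2 + 12*s + 36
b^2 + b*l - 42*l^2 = (b - 6*l)*(b + 7*l)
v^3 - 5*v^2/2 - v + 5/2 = (v - 5/2)*(v - 1)*(v + 1)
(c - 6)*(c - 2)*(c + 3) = c^3 - 5*c^2 - 12*c + 36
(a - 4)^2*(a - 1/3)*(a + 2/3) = a^4 - 23*a^3/3 + 118*a^2/9 + 64*a/9 - 32/9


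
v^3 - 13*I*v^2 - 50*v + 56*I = (v - 7*I)*(v - 4*I)*(v - 2*I)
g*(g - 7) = g^2 - 7*g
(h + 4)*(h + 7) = h^2 + 11*h + 28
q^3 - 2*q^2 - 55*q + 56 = (q - 8)*(q - 1)*(q + 7)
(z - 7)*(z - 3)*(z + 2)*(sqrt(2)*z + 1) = sqrt(2)*z^4 - 8*sqrt(2)*z^3 + z^3 - 8*z^2 + sqrt(2)*z^2 + z + 42*sqrt(2)*z + 42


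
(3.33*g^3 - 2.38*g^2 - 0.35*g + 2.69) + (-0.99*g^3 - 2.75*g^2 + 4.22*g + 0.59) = 2.34*g^3 - 5.13*g^2 + 3.87*g + 3.28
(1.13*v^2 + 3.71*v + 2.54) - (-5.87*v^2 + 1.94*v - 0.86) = 7.0*v^2 + 1.77*v + 3.4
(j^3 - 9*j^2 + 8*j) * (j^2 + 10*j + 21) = j^5 + j^4 - 61*j^3 - 109*j^2 + 168*j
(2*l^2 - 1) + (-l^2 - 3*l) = l^2 - 3*l - 1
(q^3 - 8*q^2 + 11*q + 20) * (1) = q^3 - 8*q^2 + 11*q + 20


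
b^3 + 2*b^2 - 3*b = b*(b - 1)*(b + 3)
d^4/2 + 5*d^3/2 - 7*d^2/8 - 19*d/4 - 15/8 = (d/2 + 1/4)*(d - 3/2)*(d + 1)*(d + 5)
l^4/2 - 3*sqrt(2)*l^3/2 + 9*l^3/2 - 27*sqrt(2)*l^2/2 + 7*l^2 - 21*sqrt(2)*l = l*(l/2 + 1)*(l + 7)*(l - 3*sqrt(2))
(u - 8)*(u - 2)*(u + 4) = u^3 - 6*u^2 - 24*u + 64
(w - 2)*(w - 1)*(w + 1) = w^3 - 2*w^2 - w + 2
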